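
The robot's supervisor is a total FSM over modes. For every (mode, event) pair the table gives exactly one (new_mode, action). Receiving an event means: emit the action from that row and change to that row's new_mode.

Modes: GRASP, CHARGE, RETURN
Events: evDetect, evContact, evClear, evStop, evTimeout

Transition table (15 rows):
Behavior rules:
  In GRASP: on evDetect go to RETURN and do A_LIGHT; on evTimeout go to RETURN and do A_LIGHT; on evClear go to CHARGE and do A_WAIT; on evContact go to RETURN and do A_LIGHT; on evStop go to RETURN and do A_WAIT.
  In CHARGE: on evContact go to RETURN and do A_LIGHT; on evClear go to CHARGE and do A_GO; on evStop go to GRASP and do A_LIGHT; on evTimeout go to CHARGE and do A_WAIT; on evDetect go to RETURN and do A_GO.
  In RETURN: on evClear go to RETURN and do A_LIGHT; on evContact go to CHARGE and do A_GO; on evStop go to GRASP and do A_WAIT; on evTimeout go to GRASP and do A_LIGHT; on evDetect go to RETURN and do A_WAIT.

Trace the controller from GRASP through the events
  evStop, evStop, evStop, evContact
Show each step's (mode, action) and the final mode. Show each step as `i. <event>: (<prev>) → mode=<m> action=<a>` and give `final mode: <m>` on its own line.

1. evStop: (GRASP) → mode=RETURN action=A_WAIT
2. evStop: (RETURN) → mode=GRASP action=A_WAIT
3. evStop: (GRASP) → mode=RETURN action=A_WAIT
4. evContact: (RETURN) → mode=CHARGE action=A_GO

final mode: CHARGE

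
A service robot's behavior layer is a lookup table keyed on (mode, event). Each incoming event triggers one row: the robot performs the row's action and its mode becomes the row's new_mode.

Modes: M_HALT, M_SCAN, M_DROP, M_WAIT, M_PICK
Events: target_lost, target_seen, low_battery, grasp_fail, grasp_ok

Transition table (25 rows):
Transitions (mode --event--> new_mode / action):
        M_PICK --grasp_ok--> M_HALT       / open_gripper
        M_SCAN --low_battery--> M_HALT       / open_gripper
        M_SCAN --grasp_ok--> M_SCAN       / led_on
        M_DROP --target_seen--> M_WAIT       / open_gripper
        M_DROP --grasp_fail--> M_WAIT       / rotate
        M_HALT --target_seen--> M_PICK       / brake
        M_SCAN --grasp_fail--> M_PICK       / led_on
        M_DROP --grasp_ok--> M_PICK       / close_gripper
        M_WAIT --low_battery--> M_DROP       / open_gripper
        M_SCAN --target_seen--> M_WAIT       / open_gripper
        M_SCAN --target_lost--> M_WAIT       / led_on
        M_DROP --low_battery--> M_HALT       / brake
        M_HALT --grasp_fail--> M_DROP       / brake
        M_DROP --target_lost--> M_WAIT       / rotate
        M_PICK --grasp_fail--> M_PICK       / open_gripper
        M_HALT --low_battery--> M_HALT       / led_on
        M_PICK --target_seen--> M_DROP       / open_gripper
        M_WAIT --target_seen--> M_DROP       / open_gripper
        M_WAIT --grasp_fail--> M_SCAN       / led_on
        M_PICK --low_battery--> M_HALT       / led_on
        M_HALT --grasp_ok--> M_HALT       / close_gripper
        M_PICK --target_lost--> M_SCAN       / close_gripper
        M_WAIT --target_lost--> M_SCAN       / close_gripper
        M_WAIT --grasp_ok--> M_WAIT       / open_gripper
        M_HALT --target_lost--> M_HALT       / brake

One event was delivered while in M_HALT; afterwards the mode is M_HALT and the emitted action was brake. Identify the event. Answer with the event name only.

try target_lost: (M_HALT, target_lost) → (M_HALT, brake)  ← matches
try target_seen: (M_HALT, target_seen) → (M_PICK, brake)
try low_battery: (M_HALT, low_battery) → (M_HALT, led_on)
try grasp_fail: (M_HALT, grasp_fail) → (M_DROP, brake)
try grasp_ok: (M_HALT, grasp_ok) → (M_HALT, close_gripper)

target_lost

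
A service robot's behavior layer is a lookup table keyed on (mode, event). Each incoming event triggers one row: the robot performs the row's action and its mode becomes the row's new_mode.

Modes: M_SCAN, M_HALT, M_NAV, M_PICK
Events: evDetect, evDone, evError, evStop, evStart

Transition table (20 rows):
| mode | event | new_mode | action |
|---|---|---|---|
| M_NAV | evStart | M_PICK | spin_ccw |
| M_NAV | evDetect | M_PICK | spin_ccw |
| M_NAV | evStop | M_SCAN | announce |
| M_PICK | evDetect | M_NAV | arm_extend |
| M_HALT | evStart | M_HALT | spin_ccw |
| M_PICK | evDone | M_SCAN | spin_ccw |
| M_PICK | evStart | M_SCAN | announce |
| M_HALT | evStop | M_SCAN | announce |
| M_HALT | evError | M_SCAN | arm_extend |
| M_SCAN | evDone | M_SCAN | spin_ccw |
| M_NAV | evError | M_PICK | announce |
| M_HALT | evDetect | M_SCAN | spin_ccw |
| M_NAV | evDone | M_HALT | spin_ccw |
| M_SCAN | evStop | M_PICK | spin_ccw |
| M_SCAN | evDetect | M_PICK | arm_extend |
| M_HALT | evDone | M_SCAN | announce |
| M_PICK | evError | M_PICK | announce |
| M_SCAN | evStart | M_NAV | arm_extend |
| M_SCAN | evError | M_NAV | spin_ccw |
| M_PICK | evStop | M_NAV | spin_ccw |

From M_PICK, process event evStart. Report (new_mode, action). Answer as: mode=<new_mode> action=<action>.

current mode = M_PICK; filter table to that mode:
  (M_PICK, evDetect) → (M_NAV, arm_extend)
  (M_PICK, evDone) → (M_SCAN, spin_ccw)
  (M_PICK, evStart) → (M_SCAN, announce)  ← event matches
  (M_PICK, evError) → (M_PICK, announce)
  (M_PICK, evStop) → (M_NAV, spin_ccw)
event = evStart selects (M_SCAN, announce)

mode=M_SCAN action=announce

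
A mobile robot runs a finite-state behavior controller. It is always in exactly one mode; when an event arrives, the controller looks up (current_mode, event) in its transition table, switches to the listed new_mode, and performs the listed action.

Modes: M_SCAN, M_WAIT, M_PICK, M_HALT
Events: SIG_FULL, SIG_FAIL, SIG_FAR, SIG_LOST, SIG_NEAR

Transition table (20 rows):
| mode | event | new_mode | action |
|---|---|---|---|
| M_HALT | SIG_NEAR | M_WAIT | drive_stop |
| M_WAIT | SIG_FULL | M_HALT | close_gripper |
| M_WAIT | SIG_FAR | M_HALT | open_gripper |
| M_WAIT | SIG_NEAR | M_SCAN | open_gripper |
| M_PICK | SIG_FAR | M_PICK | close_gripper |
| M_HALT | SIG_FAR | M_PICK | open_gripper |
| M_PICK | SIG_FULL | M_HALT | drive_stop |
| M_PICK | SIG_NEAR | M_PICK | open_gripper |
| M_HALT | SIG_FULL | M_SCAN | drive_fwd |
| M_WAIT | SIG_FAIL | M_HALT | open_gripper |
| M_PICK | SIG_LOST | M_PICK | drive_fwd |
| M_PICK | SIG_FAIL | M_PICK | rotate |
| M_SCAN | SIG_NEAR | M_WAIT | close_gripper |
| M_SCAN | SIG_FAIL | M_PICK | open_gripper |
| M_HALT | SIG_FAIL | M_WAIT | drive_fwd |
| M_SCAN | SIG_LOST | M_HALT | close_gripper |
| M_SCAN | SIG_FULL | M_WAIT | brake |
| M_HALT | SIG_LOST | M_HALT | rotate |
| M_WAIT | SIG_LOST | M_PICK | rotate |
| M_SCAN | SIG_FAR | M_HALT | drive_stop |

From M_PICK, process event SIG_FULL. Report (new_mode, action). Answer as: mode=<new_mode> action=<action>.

mode=M_HALT action=drive_stop

current mode = M_PICK; filter table to that mode:
  (M_PICK, SIG_FAR) → (M_PICK, close_gripper)
  (M_PICK, SIG_FULL) → (M_HALT, drive_stop)  ← event matches
  (M_PICK, SIG_NEAR) → (M_PICK, open_gripper)
  (M_PICK, SIG_LOST) → (M_PICK, drive_fwd)
  (M_PICK, SIG_FAIL) → (M_PICK, rotate)
event = SIG_FULL selects (M_HALT, drive_stop)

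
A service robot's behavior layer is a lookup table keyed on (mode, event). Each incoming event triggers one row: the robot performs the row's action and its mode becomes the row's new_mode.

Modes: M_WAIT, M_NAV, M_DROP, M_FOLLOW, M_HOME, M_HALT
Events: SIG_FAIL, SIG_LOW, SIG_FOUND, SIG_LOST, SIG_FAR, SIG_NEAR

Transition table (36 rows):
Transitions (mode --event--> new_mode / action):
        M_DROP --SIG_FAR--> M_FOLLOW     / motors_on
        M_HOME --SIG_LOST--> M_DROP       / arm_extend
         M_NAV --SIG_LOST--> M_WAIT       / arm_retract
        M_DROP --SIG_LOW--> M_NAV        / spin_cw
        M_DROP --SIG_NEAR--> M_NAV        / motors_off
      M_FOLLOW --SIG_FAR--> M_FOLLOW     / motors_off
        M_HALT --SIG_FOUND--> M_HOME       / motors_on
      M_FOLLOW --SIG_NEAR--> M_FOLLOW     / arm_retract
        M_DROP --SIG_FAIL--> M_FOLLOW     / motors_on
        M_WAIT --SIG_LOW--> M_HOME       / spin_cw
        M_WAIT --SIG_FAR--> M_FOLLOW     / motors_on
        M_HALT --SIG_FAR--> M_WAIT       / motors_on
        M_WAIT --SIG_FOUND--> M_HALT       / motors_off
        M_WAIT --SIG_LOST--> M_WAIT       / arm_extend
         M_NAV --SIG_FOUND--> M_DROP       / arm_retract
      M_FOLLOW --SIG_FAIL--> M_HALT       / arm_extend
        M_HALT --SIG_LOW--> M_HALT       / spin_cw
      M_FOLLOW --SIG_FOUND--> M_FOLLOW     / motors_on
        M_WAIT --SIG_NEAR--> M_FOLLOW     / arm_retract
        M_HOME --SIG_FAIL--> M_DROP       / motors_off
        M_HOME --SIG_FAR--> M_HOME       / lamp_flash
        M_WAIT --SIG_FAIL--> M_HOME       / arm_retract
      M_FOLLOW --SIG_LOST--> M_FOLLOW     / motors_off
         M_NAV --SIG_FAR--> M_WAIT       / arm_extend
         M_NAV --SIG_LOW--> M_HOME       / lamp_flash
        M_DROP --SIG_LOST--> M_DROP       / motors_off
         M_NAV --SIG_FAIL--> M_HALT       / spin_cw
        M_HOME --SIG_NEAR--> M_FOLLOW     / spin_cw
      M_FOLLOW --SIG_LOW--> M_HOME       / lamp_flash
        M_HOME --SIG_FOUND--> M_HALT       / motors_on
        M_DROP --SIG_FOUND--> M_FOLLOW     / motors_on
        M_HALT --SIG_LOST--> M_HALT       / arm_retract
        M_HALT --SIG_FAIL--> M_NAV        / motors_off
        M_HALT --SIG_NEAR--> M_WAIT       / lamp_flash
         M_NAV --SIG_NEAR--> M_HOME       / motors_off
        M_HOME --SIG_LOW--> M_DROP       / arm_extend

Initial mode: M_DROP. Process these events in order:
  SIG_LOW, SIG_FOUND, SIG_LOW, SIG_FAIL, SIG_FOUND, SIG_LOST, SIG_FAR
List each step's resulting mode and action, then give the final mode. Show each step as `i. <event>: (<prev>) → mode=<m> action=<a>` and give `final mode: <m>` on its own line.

1. SIG_LOW: (M_DROP) → mode=M_NAV action=spin_cw
2. SIG_FOUND: (M_NAV) → mode=M_DROP action=arm_retract
3. SIG_LOW: (M_DROP) → mode=M_NAV action=spin_cw
4. SIG_FAIL: (M_NAV) → mode=M_HALT action=spin_cw
5. SIG_FOUND: (M_HALT) → mode=M_HOME action=motors_on
6. SIG_LOST: (M_HOME) → mode=M_DROP action=arm_extend
7. SIG_FAR: (M_DROP) → mode=M_FOLLOW action=motors_on

final mode: M_FOLLOW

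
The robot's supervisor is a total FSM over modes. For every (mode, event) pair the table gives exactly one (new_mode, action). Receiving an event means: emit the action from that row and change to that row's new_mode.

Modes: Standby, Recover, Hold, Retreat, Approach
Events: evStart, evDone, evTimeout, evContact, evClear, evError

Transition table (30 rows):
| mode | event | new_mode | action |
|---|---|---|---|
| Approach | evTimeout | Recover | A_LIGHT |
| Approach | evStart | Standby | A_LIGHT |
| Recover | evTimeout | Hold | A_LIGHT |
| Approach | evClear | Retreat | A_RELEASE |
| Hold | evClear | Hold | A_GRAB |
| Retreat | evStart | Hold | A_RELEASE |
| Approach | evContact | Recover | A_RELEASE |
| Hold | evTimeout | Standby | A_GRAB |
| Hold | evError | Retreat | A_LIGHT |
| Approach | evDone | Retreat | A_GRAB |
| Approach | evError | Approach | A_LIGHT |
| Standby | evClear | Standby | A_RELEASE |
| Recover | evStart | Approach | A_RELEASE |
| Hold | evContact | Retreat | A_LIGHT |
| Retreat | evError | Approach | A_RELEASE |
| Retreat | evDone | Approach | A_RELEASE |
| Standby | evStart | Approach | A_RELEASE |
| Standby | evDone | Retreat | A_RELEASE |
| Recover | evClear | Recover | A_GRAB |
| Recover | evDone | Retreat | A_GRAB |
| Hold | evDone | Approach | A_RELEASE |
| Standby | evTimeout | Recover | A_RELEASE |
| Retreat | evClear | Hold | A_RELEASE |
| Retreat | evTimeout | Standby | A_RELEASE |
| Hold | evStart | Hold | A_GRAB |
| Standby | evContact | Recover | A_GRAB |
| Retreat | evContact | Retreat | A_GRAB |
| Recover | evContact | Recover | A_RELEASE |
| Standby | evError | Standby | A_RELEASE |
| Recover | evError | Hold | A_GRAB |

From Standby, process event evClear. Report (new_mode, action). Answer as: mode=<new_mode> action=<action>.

current mode = Standby; filter table to that mode:
  (Standby, evClear) → (Standby, A_RELEASE)  ← event matches
  (Standby, evStart) → (Approach, A_RELEASE)
  (Standby, evDone) → (Retreat, A_RELEASE)
  (Standby, evTimeout) → (Recover, A_RELEASE)
  (Standby, evContact) → (Recover, A_GRAB)
  (Standby, evError) → (Standby, A_RELEASE)
event = evClear selects (Standby, A_RELEASE)

mode=Standby action=A_RELEASE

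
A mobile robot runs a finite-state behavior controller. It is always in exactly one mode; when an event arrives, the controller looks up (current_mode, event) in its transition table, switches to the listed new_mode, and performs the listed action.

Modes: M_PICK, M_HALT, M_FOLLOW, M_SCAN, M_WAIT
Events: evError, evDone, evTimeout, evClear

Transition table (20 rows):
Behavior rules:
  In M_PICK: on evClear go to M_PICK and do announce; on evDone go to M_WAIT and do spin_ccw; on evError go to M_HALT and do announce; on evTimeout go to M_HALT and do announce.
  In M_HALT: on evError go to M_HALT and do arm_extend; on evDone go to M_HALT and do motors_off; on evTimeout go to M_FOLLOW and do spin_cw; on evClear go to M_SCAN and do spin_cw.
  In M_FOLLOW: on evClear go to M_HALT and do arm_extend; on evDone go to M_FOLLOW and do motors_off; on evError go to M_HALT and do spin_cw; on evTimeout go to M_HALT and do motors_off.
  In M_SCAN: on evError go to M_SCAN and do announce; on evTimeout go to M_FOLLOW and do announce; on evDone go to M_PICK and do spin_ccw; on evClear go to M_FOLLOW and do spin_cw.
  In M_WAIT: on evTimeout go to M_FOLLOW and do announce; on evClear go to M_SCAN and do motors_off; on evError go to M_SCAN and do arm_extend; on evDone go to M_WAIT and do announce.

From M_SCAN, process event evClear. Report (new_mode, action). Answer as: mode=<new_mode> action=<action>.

current mode = M_SCAN; filter table to that mode:
  (M_SCAN, evError) → (M_SCAN, announce)
  (M_SCAN, evTimeout) → (M_FOLLOW, announce)
  (M_SCAN, evDone) → (M_PICK, spin_ccw)
  (M_SCAN, evClear) → (M_FOLLOW, spin_cw)  ← event matches
event = evClear selects (M_FOLLOW, spin_cw)

mode=M_FOLLOW action=spin_cw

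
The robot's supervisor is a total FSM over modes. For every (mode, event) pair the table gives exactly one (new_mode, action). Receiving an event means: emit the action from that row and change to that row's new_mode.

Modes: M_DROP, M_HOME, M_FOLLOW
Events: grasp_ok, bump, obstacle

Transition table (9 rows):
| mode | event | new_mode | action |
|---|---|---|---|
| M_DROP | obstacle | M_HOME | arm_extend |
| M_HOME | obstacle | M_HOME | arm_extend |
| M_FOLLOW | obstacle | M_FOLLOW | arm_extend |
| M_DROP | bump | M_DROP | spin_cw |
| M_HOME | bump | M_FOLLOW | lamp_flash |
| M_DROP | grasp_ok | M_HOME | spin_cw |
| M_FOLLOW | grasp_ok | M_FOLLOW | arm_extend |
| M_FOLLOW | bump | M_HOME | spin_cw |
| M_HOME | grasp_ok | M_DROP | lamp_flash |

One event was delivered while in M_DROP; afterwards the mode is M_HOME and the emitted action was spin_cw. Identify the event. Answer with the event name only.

try grasp_ok: (M_DROP, grasp_ok) → (M_HOME, spin_cw)  ← matches
try bump: (M_DROP, bump) → (M_DROP, spin_cw)
try obstacle: (M_DROP, obstacle) → (M_HOME, arm_extend)

grasp_ok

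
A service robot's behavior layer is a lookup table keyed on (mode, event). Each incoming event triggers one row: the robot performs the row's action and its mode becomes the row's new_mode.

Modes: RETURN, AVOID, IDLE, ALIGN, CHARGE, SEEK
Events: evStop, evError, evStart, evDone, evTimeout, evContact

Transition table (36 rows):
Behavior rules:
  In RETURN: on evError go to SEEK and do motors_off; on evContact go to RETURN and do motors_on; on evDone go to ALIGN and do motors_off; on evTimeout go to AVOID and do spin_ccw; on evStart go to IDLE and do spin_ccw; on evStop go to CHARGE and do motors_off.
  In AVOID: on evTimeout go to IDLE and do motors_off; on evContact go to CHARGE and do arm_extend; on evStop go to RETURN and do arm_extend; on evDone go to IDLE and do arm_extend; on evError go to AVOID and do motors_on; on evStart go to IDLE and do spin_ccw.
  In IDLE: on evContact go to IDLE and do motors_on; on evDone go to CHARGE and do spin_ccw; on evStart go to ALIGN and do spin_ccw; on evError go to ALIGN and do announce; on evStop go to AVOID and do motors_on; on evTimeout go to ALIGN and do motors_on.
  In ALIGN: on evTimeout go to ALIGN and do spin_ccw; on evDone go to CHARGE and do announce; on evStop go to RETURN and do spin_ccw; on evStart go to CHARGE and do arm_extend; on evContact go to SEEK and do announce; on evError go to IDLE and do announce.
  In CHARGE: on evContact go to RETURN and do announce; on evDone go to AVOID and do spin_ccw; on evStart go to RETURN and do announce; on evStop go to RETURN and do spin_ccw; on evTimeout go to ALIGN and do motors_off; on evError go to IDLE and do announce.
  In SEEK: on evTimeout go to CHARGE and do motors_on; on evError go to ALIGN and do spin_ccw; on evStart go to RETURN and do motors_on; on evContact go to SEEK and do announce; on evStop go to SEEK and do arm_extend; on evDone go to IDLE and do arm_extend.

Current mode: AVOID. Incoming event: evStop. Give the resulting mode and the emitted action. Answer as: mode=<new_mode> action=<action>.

mode=RETURN action=arm_extend

current mode = AVOID; filter table to that mode:
  (AVOID, evTimeout) → (IDLE, motors_off)
  (AVOID, evContact) → (CHARGE, arm_extend)
  (AVOID, evStop) → (RETURN, arm_extend)  ← event matches
  (AVOID, evDone) → (IDLE, arm_extend)
  (AVOID, evError) → (AVOID, motors_on)
  (AVOID, evStart) → (IDLE, spin_ccw)
event = evStop selects (RETURN, arm_extend)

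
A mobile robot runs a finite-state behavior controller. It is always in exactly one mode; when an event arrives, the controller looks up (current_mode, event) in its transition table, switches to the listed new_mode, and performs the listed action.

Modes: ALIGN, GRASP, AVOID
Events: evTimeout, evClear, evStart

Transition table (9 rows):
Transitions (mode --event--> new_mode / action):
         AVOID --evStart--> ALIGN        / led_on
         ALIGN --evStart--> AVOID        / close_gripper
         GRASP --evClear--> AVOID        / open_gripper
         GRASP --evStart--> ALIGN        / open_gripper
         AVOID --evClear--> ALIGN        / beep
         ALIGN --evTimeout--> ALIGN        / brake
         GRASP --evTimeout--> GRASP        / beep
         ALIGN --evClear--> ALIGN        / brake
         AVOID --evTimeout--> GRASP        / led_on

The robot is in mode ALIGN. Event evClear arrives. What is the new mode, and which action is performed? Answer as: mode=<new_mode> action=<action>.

mode=ALIGN action=brake

current mode = ALIGN; filter table to that mode:
  (ALIGN, evStart) → (AVOID, close_gripper)
  (ALIGN, evTimeout) → (ALIGN, brake)
  (ALIGN, evClear) → (ALIGN, brake)  ← event matches
event = evClear selects (ALIGN, brake)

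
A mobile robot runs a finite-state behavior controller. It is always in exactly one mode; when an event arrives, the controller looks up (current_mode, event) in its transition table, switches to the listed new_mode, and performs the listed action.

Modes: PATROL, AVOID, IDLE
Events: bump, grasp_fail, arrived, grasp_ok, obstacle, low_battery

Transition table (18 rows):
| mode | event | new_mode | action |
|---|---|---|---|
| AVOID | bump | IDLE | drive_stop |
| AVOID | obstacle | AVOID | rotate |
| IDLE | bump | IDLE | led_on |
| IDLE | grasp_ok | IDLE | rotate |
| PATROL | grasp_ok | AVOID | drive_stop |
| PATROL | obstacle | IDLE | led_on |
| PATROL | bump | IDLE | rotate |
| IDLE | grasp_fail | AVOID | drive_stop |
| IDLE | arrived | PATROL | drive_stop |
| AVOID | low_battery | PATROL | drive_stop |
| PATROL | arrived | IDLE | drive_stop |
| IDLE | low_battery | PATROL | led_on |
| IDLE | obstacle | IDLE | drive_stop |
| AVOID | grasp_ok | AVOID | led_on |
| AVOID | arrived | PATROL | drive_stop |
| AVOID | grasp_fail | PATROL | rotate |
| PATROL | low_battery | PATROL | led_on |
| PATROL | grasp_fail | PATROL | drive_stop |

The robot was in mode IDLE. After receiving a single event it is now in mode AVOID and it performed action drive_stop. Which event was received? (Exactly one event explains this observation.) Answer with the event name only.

grasp_fail

try bump: (IDLE, bump) → (IDLE, led_on)
try grasp_fail: (IDLE, grasp_fail) → (AVOID, drive_stop)  ← matches
try arrived: (IDLE, arrived) → (PATROL, drive_stop)
try grasp_ok: (IDLE, grasp_ok) → (IDLE, rotate)
try obstacle: (IDLE, obstacle) → (IDLE, drive_stop)
try low_battery: (IDLE, low_battery) → (PATROL, led_on)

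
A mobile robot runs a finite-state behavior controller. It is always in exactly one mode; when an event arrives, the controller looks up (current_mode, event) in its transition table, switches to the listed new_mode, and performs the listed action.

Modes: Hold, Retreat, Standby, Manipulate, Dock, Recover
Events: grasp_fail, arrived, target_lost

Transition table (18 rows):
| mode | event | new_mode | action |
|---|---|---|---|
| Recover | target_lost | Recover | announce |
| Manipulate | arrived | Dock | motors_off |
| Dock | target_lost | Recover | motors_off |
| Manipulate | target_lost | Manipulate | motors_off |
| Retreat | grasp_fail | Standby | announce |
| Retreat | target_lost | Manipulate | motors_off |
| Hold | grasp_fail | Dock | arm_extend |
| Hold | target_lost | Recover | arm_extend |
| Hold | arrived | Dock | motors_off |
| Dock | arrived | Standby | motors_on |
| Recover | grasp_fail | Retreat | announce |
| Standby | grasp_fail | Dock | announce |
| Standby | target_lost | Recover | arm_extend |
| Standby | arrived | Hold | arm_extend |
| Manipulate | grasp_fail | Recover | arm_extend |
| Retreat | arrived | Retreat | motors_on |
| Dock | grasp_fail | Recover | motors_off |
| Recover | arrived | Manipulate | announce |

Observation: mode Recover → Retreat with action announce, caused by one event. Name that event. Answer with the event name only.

grasp_fail

try grasp_fail: (Recover, grasp_fail) → (Retreat, announce)  ← matches
try arrived: (Recover, arrived) → (Manipulate, announce)
try target_lost: (Recover, target_lost) → (Recover, announce)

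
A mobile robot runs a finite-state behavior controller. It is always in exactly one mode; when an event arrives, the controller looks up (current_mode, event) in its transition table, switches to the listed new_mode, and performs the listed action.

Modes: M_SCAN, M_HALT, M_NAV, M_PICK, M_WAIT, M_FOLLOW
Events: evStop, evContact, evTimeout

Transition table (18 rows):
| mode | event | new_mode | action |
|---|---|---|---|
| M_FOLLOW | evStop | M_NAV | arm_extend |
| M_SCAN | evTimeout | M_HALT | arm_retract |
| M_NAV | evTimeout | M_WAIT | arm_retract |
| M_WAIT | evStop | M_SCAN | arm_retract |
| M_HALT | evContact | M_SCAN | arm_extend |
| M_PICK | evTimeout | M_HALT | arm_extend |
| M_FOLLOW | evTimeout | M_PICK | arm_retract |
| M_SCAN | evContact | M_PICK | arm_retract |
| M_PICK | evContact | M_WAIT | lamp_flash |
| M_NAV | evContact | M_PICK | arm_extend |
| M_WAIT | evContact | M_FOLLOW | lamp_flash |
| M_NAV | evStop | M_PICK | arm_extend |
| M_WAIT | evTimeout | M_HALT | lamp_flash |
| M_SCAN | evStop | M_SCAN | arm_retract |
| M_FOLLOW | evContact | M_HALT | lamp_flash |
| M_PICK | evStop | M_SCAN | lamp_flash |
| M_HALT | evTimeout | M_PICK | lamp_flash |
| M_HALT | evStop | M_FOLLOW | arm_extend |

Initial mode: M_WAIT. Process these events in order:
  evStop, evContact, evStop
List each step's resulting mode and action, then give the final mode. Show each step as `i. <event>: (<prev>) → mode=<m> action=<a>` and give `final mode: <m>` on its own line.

final mode: M_SCAN

1. evStop: (M_WAIT) → mode=M_SCAN action=arm_retract
2. evContact: (M_SCAN) → mode=M_PICK action=arm_retract
3. evStop: (M_PICK) → mode=M_SCAN action=lamp_flash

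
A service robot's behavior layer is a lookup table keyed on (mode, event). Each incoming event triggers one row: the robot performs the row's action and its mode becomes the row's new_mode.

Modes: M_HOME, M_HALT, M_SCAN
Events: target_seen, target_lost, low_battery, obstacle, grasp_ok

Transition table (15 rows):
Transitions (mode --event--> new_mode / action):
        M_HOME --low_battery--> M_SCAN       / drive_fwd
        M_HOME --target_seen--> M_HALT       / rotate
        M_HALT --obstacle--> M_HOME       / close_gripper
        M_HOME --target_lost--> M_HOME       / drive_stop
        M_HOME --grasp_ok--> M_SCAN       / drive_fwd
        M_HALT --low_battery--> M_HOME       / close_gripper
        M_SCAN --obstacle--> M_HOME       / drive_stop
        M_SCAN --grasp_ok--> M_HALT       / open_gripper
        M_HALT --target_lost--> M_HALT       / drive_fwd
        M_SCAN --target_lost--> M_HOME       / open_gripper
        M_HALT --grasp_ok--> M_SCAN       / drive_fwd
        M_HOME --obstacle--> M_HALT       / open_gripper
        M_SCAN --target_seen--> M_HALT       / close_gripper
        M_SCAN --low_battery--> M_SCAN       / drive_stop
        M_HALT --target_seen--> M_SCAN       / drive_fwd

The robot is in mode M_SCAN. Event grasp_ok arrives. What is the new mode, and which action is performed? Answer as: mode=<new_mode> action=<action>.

mode=M_HALT action=open_gripper

current mode = M_SCAN; filter table to that mode:
  (M_SCAN, obstacle) → (M_HOME, drive_stop)
  (M_SCAN, grasp_ok) → (M_HALT, open_gripper)  ← event matches
  (M_SCAN, target_lost) → (M_HOME, open_gripper)
  (M_SCAN, target_seen) → (M_HALT, close_gripper)
  (M_SCAN, low_battery) → (M_SCAN, drive_stop)
event = grasp_ok selects (M_HALT, open_gripper)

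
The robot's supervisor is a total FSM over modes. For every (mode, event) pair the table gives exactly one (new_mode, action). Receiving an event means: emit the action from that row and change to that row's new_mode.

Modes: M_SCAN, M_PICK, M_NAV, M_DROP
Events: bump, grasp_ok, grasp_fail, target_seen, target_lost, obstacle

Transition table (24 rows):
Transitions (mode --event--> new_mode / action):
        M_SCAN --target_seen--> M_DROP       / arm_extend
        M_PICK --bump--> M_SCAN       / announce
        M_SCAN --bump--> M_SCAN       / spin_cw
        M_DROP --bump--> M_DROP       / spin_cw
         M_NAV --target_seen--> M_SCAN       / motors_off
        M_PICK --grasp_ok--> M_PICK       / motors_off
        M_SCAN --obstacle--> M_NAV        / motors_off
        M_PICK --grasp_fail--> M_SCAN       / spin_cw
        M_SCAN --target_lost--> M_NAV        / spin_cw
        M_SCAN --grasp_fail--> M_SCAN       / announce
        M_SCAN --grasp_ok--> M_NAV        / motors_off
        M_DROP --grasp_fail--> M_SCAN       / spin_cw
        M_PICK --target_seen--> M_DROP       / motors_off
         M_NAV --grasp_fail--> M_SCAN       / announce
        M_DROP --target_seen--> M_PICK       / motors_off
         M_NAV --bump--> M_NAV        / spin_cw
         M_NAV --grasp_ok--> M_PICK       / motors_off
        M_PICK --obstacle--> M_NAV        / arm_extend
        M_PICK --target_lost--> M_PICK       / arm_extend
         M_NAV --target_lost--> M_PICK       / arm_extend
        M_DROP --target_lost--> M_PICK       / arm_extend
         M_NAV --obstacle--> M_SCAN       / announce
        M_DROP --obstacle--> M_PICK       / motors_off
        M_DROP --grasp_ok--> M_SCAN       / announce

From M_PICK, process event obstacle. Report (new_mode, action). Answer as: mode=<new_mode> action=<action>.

mode=M_NAV action=arm_extend

current mode = M_PICK; filter table to that mode:
  (M_PICK, bump) → (M_SCAN, announce)
  (M_PICK, grasp_ok) → (M_PICK, motors_off)
  (M_PICK, grasp_fail) → (M_SCAN, spin_cw)
  (M_PICK, target_seen) → (M_DROP, motors_off)
  (M_PICK, obstacle) → (M_NAV, arm_extend)  ← event matches
  (M_PICK, target_lost) → (M_PICK, arm_extend)
event = obstacle selects (M_NAV, arm_extend)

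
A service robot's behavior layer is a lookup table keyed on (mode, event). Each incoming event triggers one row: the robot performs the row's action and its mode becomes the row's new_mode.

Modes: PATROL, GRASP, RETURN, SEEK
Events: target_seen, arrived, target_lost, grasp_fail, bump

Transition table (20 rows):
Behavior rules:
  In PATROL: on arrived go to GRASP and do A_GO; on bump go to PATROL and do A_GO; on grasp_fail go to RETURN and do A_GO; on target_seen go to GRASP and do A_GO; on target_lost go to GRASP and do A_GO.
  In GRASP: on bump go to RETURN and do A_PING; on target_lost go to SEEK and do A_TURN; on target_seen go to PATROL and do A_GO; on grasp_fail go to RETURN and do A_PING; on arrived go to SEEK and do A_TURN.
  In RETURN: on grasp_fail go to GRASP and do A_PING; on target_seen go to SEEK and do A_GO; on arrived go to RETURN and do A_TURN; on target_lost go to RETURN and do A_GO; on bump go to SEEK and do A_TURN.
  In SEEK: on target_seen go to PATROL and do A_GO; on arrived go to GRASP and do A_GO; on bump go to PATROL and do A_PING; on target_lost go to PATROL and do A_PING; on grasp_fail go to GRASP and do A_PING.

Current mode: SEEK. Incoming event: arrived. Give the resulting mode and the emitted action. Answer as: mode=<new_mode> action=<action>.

current mode = SEEK; filter table to that mode:
  (SEEK, target_seen) → (PATROL, A_GO)
  (SEEK, arrived) → (GRASP, A_GO)  ← event matches
  (SEEK, bump) → (PATROL, A_PING)
  (SEEK, target_lost) → (PATROL, A_PING)
  (SEEK, grasp_fail) → (GRASP, A_PING)
event = arrived selects (GRASP, A_GO)

mode=GRASP action=A_GO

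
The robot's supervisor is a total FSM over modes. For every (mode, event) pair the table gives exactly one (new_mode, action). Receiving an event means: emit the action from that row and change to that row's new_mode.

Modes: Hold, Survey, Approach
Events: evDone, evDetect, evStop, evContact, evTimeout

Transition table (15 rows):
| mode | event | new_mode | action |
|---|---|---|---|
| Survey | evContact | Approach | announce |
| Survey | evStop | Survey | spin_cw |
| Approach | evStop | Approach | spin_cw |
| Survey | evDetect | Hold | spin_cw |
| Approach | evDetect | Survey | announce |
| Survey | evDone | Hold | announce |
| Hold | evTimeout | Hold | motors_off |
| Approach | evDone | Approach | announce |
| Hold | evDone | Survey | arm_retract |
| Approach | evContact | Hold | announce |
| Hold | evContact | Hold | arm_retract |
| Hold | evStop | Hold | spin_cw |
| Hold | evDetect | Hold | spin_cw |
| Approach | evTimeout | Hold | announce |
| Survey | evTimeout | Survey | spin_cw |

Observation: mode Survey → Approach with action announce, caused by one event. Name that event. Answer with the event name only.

try evDone: (Survey, evDone) → (Hold, announce)
try evDetect: (Survey, evDetect) → (Hold, spin_cw)
try evStop: (Survey, evStop) → (Survey, spin_cw)
try evContact: (Survey, evContact) → (Approach, announce)  ← matches
try evTimeout: (Survey, evTimeout) → (Survey, spin_cw)

evContact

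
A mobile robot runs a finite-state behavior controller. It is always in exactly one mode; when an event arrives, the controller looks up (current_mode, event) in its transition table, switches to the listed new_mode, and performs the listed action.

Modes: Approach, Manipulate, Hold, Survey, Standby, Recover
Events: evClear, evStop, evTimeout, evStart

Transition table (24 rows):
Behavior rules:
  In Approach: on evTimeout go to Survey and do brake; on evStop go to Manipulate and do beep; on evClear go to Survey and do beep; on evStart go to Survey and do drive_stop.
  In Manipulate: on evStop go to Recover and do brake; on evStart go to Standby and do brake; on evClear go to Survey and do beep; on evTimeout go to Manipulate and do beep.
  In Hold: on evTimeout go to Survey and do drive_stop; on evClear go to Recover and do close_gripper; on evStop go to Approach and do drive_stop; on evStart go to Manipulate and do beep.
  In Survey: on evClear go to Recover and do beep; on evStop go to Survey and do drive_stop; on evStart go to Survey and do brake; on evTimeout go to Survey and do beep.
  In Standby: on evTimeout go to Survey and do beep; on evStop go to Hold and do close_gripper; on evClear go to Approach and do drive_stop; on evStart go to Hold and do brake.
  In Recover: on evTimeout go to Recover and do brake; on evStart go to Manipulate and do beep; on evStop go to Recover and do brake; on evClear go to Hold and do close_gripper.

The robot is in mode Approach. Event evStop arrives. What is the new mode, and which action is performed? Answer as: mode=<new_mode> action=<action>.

current mode = Approach; filter table to that mode:
  (Approach, evTimeout) → (Survey, brake)
  (Approach, evStop) → (Manipulate, beep)  ← event matches
  (Approach, evClear) → (Survey, beep)
  (Approach, evStart) → (Survey, drive_stop)
event = evStop selects (Manipulate, beep)

mode=Manipulate action=beep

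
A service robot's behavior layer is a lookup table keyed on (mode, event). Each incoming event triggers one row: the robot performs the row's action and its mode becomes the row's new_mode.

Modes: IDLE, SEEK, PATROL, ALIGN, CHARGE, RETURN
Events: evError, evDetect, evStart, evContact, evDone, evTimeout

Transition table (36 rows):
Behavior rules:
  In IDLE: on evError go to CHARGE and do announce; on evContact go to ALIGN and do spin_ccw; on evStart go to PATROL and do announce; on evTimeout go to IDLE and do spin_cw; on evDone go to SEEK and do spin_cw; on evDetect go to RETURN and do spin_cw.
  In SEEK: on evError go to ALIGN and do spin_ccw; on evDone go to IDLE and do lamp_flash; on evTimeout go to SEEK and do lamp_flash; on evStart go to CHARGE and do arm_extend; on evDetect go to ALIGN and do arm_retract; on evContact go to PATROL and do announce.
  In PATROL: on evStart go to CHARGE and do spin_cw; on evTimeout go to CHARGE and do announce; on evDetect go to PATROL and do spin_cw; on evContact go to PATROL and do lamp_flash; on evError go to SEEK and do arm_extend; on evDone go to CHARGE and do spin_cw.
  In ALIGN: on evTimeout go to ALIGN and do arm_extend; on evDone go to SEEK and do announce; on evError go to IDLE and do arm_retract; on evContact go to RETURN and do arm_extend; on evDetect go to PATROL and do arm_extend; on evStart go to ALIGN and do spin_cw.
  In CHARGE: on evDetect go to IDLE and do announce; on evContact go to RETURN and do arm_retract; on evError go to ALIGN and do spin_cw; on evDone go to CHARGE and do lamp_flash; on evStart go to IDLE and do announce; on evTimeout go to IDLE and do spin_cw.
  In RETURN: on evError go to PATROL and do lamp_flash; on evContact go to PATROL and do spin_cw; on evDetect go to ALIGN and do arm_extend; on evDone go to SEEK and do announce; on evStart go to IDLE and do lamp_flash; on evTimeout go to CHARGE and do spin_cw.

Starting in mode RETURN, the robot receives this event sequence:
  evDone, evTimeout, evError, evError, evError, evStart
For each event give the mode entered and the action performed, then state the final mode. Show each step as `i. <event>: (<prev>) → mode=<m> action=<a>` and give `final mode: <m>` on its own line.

1. evDone: (RETURN) → mode=SEEK action=announce
2. evTimeout: (SEEK) → mode=SEEK action=lamp_flash
3. evError: (SEEK) → mode=ALIGN action=spin_ccw
4. evError: (ALIGN) → mode=IDLE action=arm_retract
5. evError: (IDLE) → mode=CHARGE action=announce
6. evStart: (CHARGE) → mode=IDLE action=announce

final mode: IDLE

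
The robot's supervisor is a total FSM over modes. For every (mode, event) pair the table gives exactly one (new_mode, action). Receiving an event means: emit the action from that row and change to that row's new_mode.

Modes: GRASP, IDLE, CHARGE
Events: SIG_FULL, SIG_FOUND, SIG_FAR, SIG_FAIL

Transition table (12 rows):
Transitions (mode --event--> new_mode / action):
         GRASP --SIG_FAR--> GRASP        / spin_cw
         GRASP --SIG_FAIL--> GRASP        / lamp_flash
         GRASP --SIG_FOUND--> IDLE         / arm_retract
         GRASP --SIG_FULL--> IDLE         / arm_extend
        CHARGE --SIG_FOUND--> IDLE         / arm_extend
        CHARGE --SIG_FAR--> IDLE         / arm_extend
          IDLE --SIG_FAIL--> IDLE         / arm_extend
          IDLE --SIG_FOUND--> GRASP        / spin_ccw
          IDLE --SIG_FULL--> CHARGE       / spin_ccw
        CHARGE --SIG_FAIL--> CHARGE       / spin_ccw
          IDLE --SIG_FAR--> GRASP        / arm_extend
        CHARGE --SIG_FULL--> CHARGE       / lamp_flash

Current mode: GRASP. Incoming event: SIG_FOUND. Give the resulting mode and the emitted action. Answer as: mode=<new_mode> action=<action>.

mode=IDLE action=arm_retract

current mode = GRASP; filter table to that mode:
  (GRASP, SIG_FAR) → (GRASP, spin_cw)
  (GRASP, SIG_FAIL) → (GRASP, lamp_flash)
  (GRASP, SIG_FOUND) → (IDLE, arm_retract)  ← event matches
  (GRASP, SIG_FULL) → (IDLE, arm_extend)
event = SIG_FOUND selects (IDLE, arm_retract)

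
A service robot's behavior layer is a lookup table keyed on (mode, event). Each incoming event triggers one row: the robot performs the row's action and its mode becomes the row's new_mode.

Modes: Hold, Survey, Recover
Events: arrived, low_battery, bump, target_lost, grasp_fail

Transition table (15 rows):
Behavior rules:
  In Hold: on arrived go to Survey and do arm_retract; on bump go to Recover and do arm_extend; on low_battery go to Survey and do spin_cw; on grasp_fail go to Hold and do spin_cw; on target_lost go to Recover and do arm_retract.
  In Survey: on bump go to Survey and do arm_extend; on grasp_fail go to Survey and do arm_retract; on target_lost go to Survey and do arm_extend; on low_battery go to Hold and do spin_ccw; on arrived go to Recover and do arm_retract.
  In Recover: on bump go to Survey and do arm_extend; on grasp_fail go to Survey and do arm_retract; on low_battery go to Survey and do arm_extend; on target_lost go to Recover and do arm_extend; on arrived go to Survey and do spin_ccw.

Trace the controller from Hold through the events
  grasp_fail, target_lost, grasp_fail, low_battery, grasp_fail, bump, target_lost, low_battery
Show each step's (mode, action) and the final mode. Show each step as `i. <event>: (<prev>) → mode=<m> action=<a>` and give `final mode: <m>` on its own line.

final mode: Survey

1. grasp_fail: (Hold) → mode=Hold action=spin_cw
2. target_lost: (Hold) → mode=Recover action=arm_retract
3. grasp_fail: (Recover) → mode=Survey action=arm_retract
4. low_battery: (Survey) → mode=Hold action=spin_ccw
5. grasp_fail: (Hold) → mode=Hold action=spin_cw
6. bump: (Hold) → mode=Recover action=arm_extend
7. target_lost: (Recover) → mode=Recover action=arm_extend
8. low_battery: (Recover) → mode=Survey action=arm_extend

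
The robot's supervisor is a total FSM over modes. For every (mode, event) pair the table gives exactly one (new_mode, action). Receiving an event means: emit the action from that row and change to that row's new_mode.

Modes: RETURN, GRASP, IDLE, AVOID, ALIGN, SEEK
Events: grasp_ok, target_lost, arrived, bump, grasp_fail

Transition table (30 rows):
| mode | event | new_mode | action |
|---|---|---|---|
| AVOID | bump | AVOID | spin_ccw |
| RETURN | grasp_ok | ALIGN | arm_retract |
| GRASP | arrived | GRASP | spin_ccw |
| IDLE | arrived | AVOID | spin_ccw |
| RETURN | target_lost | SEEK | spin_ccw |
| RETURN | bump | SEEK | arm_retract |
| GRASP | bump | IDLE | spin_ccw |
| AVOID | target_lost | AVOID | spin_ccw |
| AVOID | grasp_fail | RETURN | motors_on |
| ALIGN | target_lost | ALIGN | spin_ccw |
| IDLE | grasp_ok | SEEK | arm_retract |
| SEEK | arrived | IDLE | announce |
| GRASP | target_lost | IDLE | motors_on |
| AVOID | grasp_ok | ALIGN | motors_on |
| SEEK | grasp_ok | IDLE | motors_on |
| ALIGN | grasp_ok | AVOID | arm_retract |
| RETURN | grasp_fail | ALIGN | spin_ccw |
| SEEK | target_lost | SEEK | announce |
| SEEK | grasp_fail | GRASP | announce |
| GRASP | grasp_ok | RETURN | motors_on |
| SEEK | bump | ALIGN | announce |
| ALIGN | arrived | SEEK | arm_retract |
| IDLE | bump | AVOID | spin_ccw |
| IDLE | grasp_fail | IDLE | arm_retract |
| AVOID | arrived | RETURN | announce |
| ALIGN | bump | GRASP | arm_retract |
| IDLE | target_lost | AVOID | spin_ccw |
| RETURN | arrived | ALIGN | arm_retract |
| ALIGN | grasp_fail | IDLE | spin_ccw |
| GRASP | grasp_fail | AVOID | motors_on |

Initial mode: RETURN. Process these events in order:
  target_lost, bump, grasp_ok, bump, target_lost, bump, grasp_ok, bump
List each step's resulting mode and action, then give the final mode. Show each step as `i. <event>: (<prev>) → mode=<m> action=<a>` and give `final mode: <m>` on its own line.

final mode: GRASP

1. target_lost: (RETURN) → mode=SEEK action=spin_ccw
2. bump: (SEEK) → mode=ALIGN action=announce
3. grasp_ok: (ALIGN) → mode=AVOID action=arm_retract
4. bump: (AVOID) → mode=AVOID action=spin_ccw
5. target_lost: (AVOID) → mode=AVOID action=spin_ccw
6. bump: (AVOID) → mode=AVOID action=spin_ccw
7. grasp_ok: (AVOID) → mode=ALIGN action=motors_on
8. bump: (ALIGN) → mode=GRASP action=arm_retract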